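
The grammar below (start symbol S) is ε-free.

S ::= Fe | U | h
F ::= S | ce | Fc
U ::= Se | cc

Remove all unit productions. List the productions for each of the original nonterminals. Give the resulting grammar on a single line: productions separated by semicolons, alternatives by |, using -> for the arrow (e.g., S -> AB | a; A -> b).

Unit productions: F->S, S->U.
Unit pairs (A ⇒* B via units): (F,S), (F,U), (S,U).
S: inherits non-unit rules of {S, U} → Fe | Se | cc | h.
F: inherits non-unit rules of {F, S, U} → Fc | Fe | Se | cc | ce | h.
U: inherits non-unit rules of {U} → Se | cc.

S -> h | Fe | Se | cc; F -> h | Fc | Fe | Se | cc | ce; U -> Se | cc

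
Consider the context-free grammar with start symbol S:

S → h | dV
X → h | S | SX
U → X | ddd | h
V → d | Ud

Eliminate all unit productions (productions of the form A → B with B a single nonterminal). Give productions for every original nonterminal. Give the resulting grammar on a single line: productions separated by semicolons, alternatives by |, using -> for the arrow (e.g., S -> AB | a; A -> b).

Unit productions: U->X, X->S.
Unit pairs (A ⇒* B via units): (U,S), (U,X), (X,S).
S: inherits non-unit rules of {S} → dV | h.
U: inherits non-unit rules of {S, U, X} → SX | dV | ddd | h.
V: inherits non-unit rules of {V} → Ud | d.
X: inherits non-unit rules of {S, X} → SX | dV | h.

S -> h | dV; U -> h | SX | dV | ddd; V -> d | Ud; X -> h | SX | dV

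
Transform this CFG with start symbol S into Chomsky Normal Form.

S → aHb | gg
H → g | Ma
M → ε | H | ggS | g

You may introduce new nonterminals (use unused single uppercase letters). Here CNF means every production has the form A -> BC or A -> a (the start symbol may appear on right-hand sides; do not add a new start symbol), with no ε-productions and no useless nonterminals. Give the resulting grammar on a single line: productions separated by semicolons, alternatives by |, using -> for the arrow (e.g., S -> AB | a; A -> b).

Nullable: {M}; after ε-elimination: S -> gg | aHb; H -> a | g | Ma; M -> H | g | ggS.
After unit-elimination: S -> gg | aHb; H -> a | g | Ma; M -> a | g | Ma | ggS.
TERM: introduce A -> a, C -> b, B -> g and substitute in every rule of length ≥2.
BIN: M -> BBS becomes M -> BD, D -> BS; S -> AHC becomes S -> AE, E -> HC.

S -> AE | BB; A -> a; B -> g; C -> b; D -> BS; E -> HC; H -> a | g | MA; M -> a | g | BD | MA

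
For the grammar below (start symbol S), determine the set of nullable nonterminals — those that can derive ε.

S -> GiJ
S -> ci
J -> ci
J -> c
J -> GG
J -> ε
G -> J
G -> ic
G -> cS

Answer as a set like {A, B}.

Directly nullable (have an ε-rule): {J}.
G is nullable via G -> J (every symbol on the right is already known nullable).
Not nullable: S — each has a terminal in every rule's right-hand side or depends on a non-nullable symbol.

{G, J}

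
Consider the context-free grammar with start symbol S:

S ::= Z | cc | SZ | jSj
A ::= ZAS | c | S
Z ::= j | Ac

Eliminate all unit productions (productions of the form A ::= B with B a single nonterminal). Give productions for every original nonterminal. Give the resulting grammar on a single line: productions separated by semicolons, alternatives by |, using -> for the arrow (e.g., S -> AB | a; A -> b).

S -> j | Ac | SZ | cc | jSj; A -> c | j | Ac | SZ | cc | ZAS | jSj; Z -> j | Ac

Unit productions: A->S, S->Z.
Unit pairs (A ⇒* B via units): (A,S), (A,Z), (S,Z).
S: inherits non-unit rules of {S, Z} → Ac | SZ | cc | j | jSj.
A: inherits non-unit rules of {A, S, Z} → Ac | SZ | ZAS | c | cc | j | jSj.
Z: inherits non-unit rules of {Z} → Ac | j.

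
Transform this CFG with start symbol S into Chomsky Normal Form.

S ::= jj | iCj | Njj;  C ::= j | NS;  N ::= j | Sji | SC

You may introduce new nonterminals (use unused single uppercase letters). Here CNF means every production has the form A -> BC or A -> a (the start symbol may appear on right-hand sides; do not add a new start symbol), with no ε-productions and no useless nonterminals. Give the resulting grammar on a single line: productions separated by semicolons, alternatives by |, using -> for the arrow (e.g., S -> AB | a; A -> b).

S -> AA | BE | NF; A -> j; B -> i; C -> j | NS; D -> AB; E -> CA; F -> AA; N -> j | SC | SD

No ε-productions.
No unit productions to eliminate.
TERM: introduce B -> i, A -> j and substitute in every rule of length ≥2.
BIN: N -> SAB becomes N -> SD, D -> AB; S -> BCA becomes S -> BE, E -> CA; S -> NAA becomes S -> NF, F -> AA.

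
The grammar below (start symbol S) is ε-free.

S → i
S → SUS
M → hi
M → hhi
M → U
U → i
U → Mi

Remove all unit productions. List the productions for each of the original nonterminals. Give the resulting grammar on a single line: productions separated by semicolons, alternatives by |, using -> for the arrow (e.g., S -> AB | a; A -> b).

Unit productions: M->U.
Unit pairs (A ⇒* B via units): (M,U).
S: inherits non-unit rules of {S} → SUS | i.
M: inherits non-unit rules of {M, U} → Mi | hhi | hi | i.
U: inherits non-unit rules of {U} → Mi | i.

S -> i | SUS; M -> i | Mi | hi | hhi; U -> i | Mi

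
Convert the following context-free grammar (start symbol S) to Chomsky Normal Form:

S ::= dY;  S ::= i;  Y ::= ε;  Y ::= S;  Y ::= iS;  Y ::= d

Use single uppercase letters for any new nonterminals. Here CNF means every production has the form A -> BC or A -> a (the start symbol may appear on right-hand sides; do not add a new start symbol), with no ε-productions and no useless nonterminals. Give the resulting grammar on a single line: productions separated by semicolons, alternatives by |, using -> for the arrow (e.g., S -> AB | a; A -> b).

Nullable: {Y}; after ε-elimination: S -> d | i | dY; Y -> S | d | iS.
After unit-elimination: S -> d | i | dY; Y -> d | i | dY | iS.
TERM: introduce A -> d, B -> i and substitute in every rule of length ≥2.

S -> d | i | AY; A -> d; B -> i; Y -> d | i | AY | BS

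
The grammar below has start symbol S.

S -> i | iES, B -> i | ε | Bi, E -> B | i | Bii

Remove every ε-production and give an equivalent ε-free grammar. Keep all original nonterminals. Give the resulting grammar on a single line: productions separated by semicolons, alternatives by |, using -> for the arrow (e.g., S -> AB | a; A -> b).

S -> i | iS | iES; B -> i | Bi; E -> B | i | ii | Bii

Nullable set: {B, E}.
S -> iES: E nullable, giving iES | iS.
Drop B -> ε.
B -> Bi: B nullable, giving Bi | i.
E -> B: B nullable, giving B.
E -> Bii: B nullable, giving Bii | ii.
Unchanged (no nullable symbols): S -> i; B -> i; E -> i.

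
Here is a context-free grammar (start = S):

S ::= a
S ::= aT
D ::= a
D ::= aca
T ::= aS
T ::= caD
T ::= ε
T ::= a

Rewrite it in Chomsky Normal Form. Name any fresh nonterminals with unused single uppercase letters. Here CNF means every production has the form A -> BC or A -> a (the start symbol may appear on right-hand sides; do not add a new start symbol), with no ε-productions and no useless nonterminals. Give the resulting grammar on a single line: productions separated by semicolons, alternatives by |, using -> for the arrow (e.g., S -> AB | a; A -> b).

S -> a | AT; A -> a; B -> c; C -> BA; D -> a | AC; E -> AD; T -> a | AS | BE

Nullable: {T}; after ε-elimination: S -> a | aT; D -> a | aca; T -> a | aS | caD.
No unit productions to eliminate.
TERM: introduce A -> a, B -> c and substitute in every rule of length ≥2.
BIN: D -> ABA becomes D -> AC, C -> BA; T -> BAD becomes T -> BE, E -> AD.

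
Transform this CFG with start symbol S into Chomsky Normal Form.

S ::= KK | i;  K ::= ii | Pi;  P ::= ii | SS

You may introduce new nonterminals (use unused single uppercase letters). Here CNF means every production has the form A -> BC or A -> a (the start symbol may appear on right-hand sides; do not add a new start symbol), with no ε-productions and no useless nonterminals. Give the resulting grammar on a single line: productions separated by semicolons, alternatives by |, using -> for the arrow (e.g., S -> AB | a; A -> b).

No ε-productions.
No unit productions to eliminate.
TERM: introduce A -> i and substitute in every rule of length ≥2.

S -> i | KK; A -> i; K -> AA | PA; P -> AA | SS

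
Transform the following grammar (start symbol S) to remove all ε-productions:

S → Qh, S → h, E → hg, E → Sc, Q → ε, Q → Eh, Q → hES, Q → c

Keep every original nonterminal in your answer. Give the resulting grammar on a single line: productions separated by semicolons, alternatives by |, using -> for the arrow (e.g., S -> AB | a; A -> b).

S -> h | Qh; E -> Sc | hg; Q -> c | Eh | hES

Nullable set: {Q}.
S -> Qh: Q nullable, giving Qh | h.
Drop Q -> ε.
Unchanged (no nullable symbols): S -> h; E -> Sc; E -> hg; Q -> Eh; Q -> c; Q -> hES.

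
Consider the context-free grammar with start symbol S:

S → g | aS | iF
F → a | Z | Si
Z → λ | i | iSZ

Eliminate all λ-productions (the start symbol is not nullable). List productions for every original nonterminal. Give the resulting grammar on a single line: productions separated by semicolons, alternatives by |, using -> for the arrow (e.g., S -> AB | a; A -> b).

Nullable set: {F, Z}.
S -> iF: F nullable, giving i | iF.
F -> Z: Z nullable, giving Z.
Drop Z -> λ.
Z -> iSZ: Z nullable, giving iS | iSZ.
Unchanged (no nullable symbols): S -> aS; S -> g; F -> Si; F -> a; Z -> i.

S -> g | i | aS | iF; F -> Z | a | Si; Z -> i | iS | iSZ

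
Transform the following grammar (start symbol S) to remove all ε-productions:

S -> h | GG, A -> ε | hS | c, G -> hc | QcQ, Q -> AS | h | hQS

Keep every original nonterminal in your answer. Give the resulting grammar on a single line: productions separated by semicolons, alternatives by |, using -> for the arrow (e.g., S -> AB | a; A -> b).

S -> h | GG; A -> c | hS; G -> hc | QcQ; Q -> S | h | AS | hQS

Nullable set: {A}.
Drop A -> ε.
Q -> AS: A nullable, giving AS | S.
Unchanged (no nullable symbols): S -> GG; S -> h; A -> c; A -> hS; G -> QcQ; G -> hc; Q -> h; Q -> hQS.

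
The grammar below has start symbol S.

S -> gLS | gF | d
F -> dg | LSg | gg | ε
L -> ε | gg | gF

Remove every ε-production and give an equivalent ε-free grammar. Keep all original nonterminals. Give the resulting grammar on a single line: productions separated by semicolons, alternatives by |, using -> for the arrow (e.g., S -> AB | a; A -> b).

Nullable set: {F, L}.
S -> gF: F nullable, giving g | gF.
S -> gLS: L nullable, giving gLS | gS.
Drop F -> ε.
F -> LSg: L nullable, giving LSg | Sg.
Drop L -> ε.
L -> gF: F nullable, giving g | gF.
Unchanged (no nullable symbols): S -> d; F -> dg; F -> gg; L -> gg.

S -> d | g | gF | gS | gLS; F -> Sg | dg | gg | LSg; L -> g | gF | gg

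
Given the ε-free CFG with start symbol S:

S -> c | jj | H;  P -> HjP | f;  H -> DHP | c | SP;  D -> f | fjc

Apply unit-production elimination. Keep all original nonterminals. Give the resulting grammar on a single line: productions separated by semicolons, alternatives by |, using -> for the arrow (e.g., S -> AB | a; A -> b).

S -> c | SP | jj | DHP; D -> f | fjc; H -> c | SP | DHP; P -> f | HjP

Unit productions: S->H.
Unit pairs (A ⇒* B via units): (S,H).
S: inherits non-unit rules of {H, S} → DHP | SP | c | jj.
D: inherits non-unit rules of {D} → f | fjc.
H: inherits non-unit rules of {H} → DHP | SP | c.
P: inherits non-unit rules of {P} → HjP | f.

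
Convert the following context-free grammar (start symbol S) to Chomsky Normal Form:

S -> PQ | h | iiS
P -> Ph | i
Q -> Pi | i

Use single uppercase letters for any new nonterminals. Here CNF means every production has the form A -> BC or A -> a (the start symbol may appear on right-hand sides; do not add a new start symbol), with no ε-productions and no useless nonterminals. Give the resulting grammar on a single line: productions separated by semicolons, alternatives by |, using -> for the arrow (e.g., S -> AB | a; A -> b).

No ε-productions.
No unit productions to eliminate.
TERM: introduce A -> h, B -> i and substitute in every rule of length ≥2.
BIN: S -> BBS becomes S -> BC, C -> BS.

S -> h | BC | PQ; A -> h; B -> i; C -> BS; P -> i | PA; Q -> i | PB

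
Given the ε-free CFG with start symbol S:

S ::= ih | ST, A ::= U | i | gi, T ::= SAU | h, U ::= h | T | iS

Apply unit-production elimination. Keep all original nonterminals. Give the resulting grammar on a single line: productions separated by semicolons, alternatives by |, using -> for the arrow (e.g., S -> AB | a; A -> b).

S -> ST | ih; A -> h | i | gi | iS | SAU; T -> h | SAU; U -> h | iS | SAU

Unit productions: A->U, U->T.
Unit pairs (A ⇒* B via units): (A,T), (A,U), (U,T).
S: inherits non-unit rules of {S} → ST | ih.
A: inherits non-unit rules of {A, T, U} → SAU | gi | h | i | iS.
T: inherits non-unit rules of {T} → SAU | h.
U: inherits non-unit rules of {T, U} → SAU | h | iS.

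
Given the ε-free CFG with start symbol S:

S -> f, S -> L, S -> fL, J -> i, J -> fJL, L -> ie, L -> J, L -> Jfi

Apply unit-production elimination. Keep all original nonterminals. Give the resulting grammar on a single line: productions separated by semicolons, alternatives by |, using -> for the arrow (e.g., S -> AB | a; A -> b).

Unit productions: L->J, S->L.
Unit pairs (A ⇒* B via units): (L,J), (S,J), (S,L).
S: inherits non-unit rules of {J, L, S} → Jfi | f | fJL | fL | i | ie.
J: inherits non-unit rules of {J} → fJL | i.
L: inherits non-unit rules of {J, L} → Jfi | fJL | i | ie.

S -> f | i | fL | ie | Jfi | fJL; J -> i | fJL; L -> i | ie | Jfi | fJL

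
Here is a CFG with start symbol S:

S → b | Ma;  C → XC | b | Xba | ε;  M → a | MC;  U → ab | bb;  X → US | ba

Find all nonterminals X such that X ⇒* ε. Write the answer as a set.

{C}

Directly nullable (have an ε-rule): {C}.
Not nullable: M, S, U, X — each has a terminal in every rule's right-hand side or depends on a non-nullable symbol.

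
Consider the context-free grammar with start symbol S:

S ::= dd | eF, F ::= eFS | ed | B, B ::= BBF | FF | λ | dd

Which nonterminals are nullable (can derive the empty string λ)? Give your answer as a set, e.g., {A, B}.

Directly nullable (have an ε-rule): {B}.
F is nullable via F -> B (every symbol on the right is already known nullable).
Not nullable: S — each has a terminal in every rule's right-hand side or depends on a non-nullable symbol.

{B, F}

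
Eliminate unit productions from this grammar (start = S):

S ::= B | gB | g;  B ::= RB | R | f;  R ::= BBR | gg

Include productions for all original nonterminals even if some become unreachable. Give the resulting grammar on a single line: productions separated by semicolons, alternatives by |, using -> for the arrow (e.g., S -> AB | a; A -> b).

S -> f | g | RB | gB | gg | BBR; B -> f | RB | gg | BBR; R -> gg | BBR

Unit productions: B->R, S->B.
Unit pairs (A ⇒* B via units): (B,R), (S,B), (S,R).
S: inherits non-unit rules of {B, R, S} → BBR | RB | f | g | gB | gg.
B: inherits non-unit rules of {B, R} → BBR | RB | f | gg.
R: inherits non-unit rules of {R} → BBR | gg.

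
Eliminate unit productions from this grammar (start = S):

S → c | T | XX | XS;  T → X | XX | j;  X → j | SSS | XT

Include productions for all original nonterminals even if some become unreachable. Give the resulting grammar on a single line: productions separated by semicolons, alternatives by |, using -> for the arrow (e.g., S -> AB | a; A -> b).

Unit productions: S->T, T->X.
Unit pairs (A ⇒* B via units): (S,T), (S,X), (T,X).
S: inherits non-unit rules of {S, T, X} → SSS | XS | XT | XX | c | j.
T: inherits non-unit rules of {T, X} → SSS | XT | XX | j.
X: inherits non-unit rules of {X} → SSS | XT | j.

S -> c | j | XS | XT | XX | SSS; T -> j | XT | XX | SSS; X -> j | XT | SSS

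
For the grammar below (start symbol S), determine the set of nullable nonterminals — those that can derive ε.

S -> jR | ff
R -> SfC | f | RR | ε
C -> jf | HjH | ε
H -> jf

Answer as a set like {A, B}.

{C, R}

Directly nullable (have an ε-rule): {C, R}.
Not nullable: H, S — each has a terminal in every rule's right-hand side or depends on a non-nullable symbol.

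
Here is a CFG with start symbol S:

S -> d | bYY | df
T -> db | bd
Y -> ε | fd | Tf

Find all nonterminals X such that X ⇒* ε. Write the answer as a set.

Directly nullable (have an ε-rule): {Y}.
Not nullable: S, T — each has a terminal in every rule's right-hand side or depends on a non-nullable symbol.

{Y}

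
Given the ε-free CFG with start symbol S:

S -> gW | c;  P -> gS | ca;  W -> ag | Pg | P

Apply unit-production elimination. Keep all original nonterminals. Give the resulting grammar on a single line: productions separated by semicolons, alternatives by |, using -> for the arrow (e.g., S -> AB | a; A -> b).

S -> c | gW; P -> ca | gS; W -> Pg | ag | ca | gS

Unit productions: W->P.
Unit pairs (A ⇒* B via units): (W,P).
S: inherits non-unit rules of {S} → c | gW.
P: inherits non-unit rules of {P} → ca | gS.
W: inherits non-unit rules of {P, W} → Pg | ag | ca | gS.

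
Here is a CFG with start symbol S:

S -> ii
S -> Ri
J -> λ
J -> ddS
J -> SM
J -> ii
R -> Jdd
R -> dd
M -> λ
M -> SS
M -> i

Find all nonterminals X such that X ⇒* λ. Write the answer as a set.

{J, M}

Directly nullable (have an ε-rule): {J, M}.
Not nullable: R, S — each has a terminal in every rule's right-hand side or depends on a non-nullable symbol.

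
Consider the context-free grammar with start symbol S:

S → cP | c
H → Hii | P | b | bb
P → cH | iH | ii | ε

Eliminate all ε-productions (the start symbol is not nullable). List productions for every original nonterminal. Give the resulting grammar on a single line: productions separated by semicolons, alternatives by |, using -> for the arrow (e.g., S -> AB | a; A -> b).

S -> c | cP; H -> P | b | bb | ii | Hii; P -> c | i | cH | iH | ii

Nullable set: {H, P}.
S -> cP: P nullable, giving c | cP.
H -> Hii: H nullable, giving Hii | ii.
H -> P: P nullable, giving P.
Drop P -> ε.
P -> cH: H nullable, giving c | cH.
P -> iH: H nullable, giving i | iH.
Unchanged (no nullable symbols): S -> c; H -> b; H -> bb; P -> ii.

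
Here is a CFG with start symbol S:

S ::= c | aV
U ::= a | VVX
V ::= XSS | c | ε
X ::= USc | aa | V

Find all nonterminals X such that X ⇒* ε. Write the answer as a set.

Directly nullable (have an ε-rule): {V}.
X is nullable via X -> V (every symbol on the right is already known nullable).
U is nullable via U -> VVX (every symbol on the right is already known nullable).
Not nullable: S — each has a terminal in every rule's right-hand side or depends on a non-nullable symbol.

{U, V, X}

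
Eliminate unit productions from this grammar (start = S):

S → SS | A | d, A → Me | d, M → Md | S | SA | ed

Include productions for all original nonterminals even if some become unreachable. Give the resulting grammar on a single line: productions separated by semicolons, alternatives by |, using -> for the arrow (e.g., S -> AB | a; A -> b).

S -> d | Me | SS; A -> d | Me; M -> d | Md | Me | SA | SS | ed

Unit productions: M->S, S->A.
Unit pairs (A ⇒* B via units): (M,A), (M,S), (S,A).
S: inherits non-unit rules of {A, S} → Me | SS | d.
A: inherits non-unit rules of {A} → Me | d.
M: inherits non-unit rules of {A, M, S} → Md | Me | SA | SS | d | ed.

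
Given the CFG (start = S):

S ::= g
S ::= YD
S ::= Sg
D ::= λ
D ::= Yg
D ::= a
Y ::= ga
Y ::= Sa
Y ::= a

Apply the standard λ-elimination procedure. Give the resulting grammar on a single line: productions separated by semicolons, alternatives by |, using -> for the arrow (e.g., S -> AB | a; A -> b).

Nullable set: {D}.
S -> YD: D nullable, giving Y | YD.
Drop D -> λ.
Unchanged (no nullable symbols): S -> Sg; S -> g; D -> Yg; D -> a; Y -> Sa; Y -> a; Y -> ga.

S -> Y | g | Sg | YD; D -> a | Yg; Y -> a | Sa | ga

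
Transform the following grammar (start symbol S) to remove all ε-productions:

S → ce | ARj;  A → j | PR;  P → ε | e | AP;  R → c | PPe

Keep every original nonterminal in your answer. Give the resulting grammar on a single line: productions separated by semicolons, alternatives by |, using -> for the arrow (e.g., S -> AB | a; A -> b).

S -> ce | ARj; A -> R | j | PR; P -> A | e | AP; R -> c | e | Pe | PPe

Nullable set: {P}.
A -> PR: P nullable, giving PR | R.
Drop P -> ε.
P -> AP: P nullable, giving A | AP.
R -> PPe: P, P nullable, giving PPe | Pe | e.
Unchanged (no nullable symbols): S -> ARj; S -> ce; A -> j; P -> e; R -> c.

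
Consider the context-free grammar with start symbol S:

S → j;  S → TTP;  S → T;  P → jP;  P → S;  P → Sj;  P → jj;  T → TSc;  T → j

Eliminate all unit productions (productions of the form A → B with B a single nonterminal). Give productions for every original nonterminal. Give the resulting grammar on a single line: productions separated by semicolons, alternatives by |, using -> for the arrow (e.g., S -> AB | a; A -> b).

S -> j | TSc | TTP; P -> j | Sj | jP | jj | TSc | TTP; T -> j | TSc

Unit productions: P->S, S->T.
Unit pairs (A ⇒* B via units): (P,S), (P,T), (S,T).
S: inherits non-unit rules of {S, T} → TSc | TTP | j.
P: inherits non-unit rules of {P, S, T} → Sj | TSc | TTP | j | jP | jj.
T: inherits non-unit rules of {T} → TSc | j.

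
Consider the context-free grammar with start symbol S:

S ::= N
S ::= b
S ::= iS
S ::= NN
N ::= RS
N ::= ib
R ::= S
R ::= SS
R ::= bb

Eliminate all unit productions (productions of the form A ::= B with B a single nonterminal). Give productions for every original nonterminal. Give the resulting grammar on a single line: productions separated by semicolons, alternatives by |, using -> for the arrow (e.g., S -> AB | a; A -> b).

S -> b | NN | RS | iS | ib; N -> RS | ib; R -> b | NN | RS | SS | bb | iS | ib

Unit productions: R->S, S->N.
Unit pairs (A ⇒* B via units): (R,N), (R,S), (S,N).
S: inherits non-unit rules of {N, S} → NN | RS | b | iS | ib.
N: inherits non-unit rules of {N} → RS | ib.
R: inherits non-unit rules of {N, R, S} → NN | RS | SS | b | bb | iS | ib.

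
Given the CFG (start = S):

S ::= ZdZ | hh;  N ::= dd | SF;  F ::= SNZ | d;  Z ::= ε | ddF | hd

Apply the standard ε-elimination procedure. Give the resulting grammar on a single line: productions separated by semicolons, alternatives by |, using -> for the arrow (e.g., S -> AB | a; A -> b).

Nullable set: {Z}.
S -> ZdZ: Z, Z nullable, giving Zd | ZdZ | d | dZ.
F -> SNZ: Z nullable, giving SN | SNZ.
Drop Z -> ε.
Unchanged (no nullable symbols): S -> hh; F -> d; N -> SF; N -> dd; Z -> ddF; Z -> hd.

S -> d | Zd | dZ | hh | ZdZ; F -> d | SN | SNZ; N -> SF | dd; Z -> hd | ddF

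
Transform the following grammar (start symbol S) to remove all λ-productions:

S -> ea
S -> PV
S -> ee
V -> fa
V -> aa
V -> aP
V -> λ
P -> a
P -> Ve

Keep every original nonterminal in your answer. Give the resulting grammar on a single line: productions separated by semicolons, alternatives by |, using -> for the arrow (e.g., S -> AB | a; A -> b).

S -> P | PV | ea | ee; P -> a | e | Ve; V -> aP | aa | fa

Nullable set: {V}.
S -> PV: V nullable, giving P | PV.
P -> Ve: V nullable, giving Ve | e.
Drop V -> λ.
Unchanged (no nullable symbols): S -> ea; S -> ee; P -> a; V -> aP; V -> aa; V -> fa.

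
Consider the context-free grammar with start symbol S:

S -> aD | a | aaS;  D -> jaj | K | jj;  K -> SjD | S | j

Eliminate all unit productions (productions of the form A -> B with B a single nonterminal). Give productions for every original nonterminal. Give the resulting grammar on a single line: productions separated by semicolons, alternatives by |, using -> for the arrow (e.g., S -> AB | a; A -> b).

Unit productions: D->K, K->S.
Unit pairs (A ⇒* B via units): (D,K), (D,S), (K,S).
S: inherits non-unit rules of {S} → a | aD | aaS.
D: inherits non-unit rules of {D, K, S} → SjD | a | aD | aaS | j | jaj | jj.
K: inherits non-unit rules of {K, S} → SjD | a | aD | aaS | j.

S -> a | aD | aaS; D -> a | j | aD | jj | SjD | aaS | jaj; K -> a | j | aD | SjD | aaS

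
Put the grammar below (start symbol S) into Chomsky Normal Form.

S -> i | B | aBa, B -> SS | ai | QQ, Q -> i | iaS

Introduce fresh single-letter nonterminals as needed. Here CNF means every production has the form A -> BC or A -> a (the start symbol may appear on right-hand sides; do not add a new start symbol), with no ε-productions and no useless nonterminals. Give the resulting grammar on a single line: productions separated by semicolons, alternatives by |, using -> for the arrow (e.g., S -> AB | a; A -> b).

No ε-productions.
After unit-elimination: S -> i | QQ | SS | ai | aBa; B -> QQ | SS | ai; Q -> i | iaS.
TERM: introduce A -> a, C -> i and substitute in every rule of length ≥2.
BIN: Q -> CAS becomes Q -> CD, D -> AS; S -> ABA becomes S -> AE, E -> BA.

S -> i | AC | AE | QQ | SS; A -> a; B -> AC | QQ | SS; C -> i; D -> AS; E -> BA; Q -> i | CD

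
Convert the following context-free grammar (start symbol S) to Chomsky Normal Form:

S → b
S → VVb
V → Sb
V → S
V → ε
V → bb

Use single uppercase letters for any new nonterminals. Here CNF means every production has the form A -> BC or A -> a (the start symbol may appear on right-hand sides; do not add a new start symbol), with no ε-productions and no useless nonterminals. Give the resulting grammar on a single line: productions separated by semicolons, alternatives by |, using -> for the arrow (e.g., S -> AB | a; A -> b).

S -> b | VA | VB; A -> b; B -> VA; C -> VA; V -> b | AA | SA | VA | VC

Nullable: {V}; after ε-elimination: S -> b | Vb | VVb; V -> S | Sb | bb.
After unit-elimination: S -> b | Vb | VVb; V -> b | Sb | Vb | bb | VVb.
TERM: introduce A -> b and substitute in every rule of length ≥2.
BIN: S -> VVA becomes S -> VB, B -> VA; V -> VVA becomes V -> VC, C -> VA.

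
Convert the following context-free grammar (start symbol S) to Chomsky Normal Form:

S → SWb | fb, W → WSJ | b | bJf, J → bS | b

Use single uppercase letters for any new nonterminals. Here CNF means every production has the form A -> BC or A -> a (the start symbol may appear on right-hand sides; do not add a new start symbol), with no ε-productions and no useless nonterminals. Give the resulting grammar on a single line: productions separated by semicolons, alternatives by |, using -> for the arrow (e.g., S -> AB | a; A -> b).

No ε-productions.
No unit productions to eliminate.
TERM: introduce A -> b, B -> f and substitute in every rule of length ≥2.
BIN: S -> SWA becomes S -> SC, C -> WA; W -> AJB becomes W -> AD, D -> JB; W -> WSJ becomes W -> WE, E -> SJ.

S -> BA | SC; A -> b; B -> f; C -> WA; D -> JB; E -> SJ; J -> b | AS; W -> b | AD | WE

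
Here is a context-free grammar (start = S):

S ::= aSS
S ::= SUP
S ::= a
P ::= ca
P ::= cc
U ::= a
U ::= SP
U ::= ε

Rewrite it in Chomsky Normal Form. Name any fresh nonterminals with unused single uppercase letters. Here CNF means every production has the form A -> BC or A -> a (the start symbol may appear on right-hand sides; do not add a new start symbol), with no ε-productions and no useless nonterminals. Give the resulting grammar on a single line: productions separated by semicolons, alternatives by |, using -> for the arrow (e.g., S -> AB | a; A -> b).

Nullable: {U}; after ε-elimination: S -> a | SP | SUP | aSS; P -> ca | cc; U -> a | SP.
No unit productions to eliminate.
TERM: introduce B -> a, A -> c and substitute in every rule of length ≥2.
BIN: S -> BSS becomes S -> BC, C -> SS; S -> SUP becomes S -> SD, D -> UP.

S -> a | BC | SD | SP; A -> c; B -> a; C -> SS; D -> UP; P -> AA | AB; U -> a | SP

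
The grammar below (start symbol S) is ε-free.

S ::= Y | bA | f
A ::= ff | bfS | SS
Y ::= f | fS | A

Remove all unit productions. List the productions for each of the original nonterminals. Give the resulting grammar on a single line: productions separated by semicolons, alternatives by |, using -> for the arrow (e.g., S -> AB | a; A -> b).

S -> f | SS | bA | fS | ff | bfS; A -> SS | ff | bfS; Y -> f | SS | fS | ff | bfS

Unit productions: S->Y, Y->A.
Unit pairs (A ⇒* B via units): (S,A), (S,Y), (Y,A).
S: inherits non-unit rules of {A, S, Y} → SS | bA | bfS | f | fS | ff.
A: inherits non-unit rules of {A} → SS | bfS | ff.
Y: inherits non-unit rules of {A, Y} → SS | bfS | f | fS | ff.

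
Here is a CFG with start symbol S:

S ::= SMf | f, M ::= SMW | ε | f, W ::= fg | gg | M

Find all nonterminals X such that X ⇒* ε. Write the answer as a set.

{M, W}

Directly nullable (have an ε-rule): {M}.
W is nullable via W -> M (every symbol on the right is already known nullable).
Not nullable: S — each has a terminal in every rule's right-hand side or depends on a non-nullable symbol.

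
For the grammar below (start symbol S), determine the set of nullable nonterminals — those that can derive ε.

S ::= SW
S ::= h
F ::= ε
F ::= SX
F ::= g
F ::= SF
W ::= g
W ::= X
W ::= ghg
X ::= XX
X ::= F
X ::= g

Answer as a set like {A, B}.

Directly nullable (have an ε-rule): {F}.
X is nullable via X -> F (every symbol on the right is already known nullable).
W is nullable via W -> X (every symbol on the right is already known nullable).
Not nullable: S — each has a terminal in every rule's right-hand side or depends on a non-nullable symbol.

{F, W, X}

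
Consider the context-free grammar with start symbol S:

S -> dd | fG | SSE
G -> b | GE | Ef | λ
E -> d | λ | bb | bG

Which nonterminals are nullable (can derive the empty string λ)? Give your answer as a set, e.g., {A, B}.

Directly nullable (have an ε-rule): {E, G}.
Not nullable: S — each has a terminal in every rule's right-hand side or depends on a non-nullable symbol.

{E, G}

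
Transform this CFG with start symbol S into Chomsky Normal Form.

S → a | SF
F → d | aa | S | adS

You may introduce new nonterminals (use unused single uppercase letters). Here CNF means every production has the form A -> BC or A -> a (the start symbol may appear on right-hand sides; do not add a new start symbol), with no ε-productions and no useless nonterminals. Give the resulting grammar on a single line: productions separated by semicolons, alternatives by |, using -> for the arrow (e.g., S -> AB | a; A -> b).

No ε-productions.
After unit-elimination: S -> a | SF; F -> a | d | SF | aa | adS.
TERM: introduce A -> a, B -> d and substitute in every rule of length ≥2.
BIN: F -> ABS becomes F -> AC, C -> BS.

S -> a | SF; A -> a; B -> d; C -> BS; F -> a | d | AA | AC | SF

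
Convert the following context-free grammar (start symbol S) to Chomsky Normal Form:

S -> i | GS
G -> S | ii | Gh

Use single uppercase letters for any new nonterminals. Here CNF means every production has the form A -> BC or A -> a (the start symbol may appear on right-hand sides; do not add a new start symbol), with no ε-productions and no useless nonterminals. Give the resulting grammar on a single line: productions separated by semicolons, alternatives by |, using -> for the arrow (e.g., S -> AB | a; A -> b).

No ε-productions.
After unit-elimination: S -> i | GS; G -> i | GS | Gh | ii.
TERM: introduce A -> h, B -> i and substitute in every rule of length ≥2.

S -> i | GS; A -> h; B -> i; G -> i | BB | GA | GS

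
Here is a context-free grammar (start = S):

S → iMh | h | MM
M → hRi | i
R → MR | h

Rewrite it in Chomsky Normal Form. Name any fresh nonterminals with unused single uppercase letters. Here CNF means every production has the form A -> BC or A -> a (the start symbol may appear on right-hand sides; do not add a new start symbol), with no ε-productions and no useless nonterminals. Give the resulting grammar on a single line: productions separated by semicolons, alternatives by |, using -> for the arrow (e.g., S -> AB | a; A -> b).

No ε-productions.
No unit productions to eliminate.
TERM: introduce A -> h, B -> i and substitute in every rule of length ≥2.
BIN: M -> ARB becomes M -> AC, C -> RB; S -> BMA becomes S -> BD, D -> MA.

S -> h | BD | MM; A -> h; B -> i; C -> RB; D -> MA; M -> i | AC; R -> h | MR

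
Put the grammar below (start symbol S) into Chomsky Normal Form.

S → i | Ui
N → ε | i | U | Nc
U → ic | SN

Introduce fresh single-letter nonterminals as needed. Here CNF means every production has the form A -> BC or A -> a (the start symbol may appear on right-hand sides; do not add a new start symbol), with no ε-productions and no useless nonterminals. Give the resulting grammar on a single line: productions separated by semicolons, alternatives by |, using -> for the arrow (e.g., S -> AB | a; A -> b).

Nullable: {N}; after ε-elimination: S -> i | Ui; N -> U | c | i | Nc; U -> S | SN | ic.
After unit-elimination: S -> i | Ui; N -> c | i | Nc | SN | Ui | ic; U -> i | SN | Ui | ic.
TERM: introduce A -> c, B -> i and substitute in every rule of length ≥2.

S -> i | UB; A -> c; B -> i; N -> c | i | BA | NA | SN | UB; U -> i | BA | SN | UB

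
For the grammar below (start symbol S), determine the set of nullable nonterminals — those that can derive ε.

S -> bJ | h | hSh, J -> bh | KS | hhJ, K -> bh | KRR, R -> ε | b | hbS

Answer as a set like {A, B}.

{R}

Directly nullable (have an ε-rule): {R}.
Not nullable: J, K, S — each has a terminal in every rule's right-hand side or depends on a non-nullable symbol.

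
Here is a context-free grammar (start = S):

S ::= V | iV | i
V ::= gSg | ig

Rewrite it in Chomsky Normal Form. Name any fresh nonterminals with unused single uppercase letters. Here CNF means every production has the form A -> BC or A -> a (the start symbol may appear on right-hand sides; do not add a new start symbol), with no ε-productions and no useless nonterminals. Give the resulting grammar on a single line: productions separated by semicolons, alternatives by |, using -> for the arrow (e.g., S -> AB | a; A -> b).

S -> i | AC | BA | BV; A -> g; B -> i; C -> SA; D -> SA; V -> AD | BA

No ε-productions.
After unit-elimination: S -> i | iV | ig | gSg; V -> ig | gSg.
TERM: introduce A -> g, B -> i and substitute in every rule of length ≥2.
BIN: S -> ASA becomes S -> AC, C -> SA; V -> ASA becomes V -> AD, D -> SA.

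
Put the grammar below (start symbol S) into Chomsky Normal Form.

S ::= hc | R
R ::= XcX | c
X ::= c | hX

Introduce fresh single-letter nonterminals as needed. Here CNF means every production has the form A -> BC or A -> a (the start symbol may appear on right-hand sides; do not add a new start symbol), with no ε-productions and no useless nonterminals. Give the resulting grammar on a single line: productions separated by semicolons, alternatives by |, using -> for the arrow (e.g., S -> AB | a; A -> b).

S -> c | BA | XD; A -> c; B -> h; D -> AX; X -> c | BX

No ε-productions.
After unit-elimination: S -> c | hc | XcX; R -> c | XcX; X -> c | hX.
TERM: introduce A -> c, B -> h and substitute in every rule of length ≥2.
BIN: R -> XAX becomes R -> XC, C -> AX; S -> XAX becomes S -> XD, D -> AX.
Drop unreachable/unproductive: R.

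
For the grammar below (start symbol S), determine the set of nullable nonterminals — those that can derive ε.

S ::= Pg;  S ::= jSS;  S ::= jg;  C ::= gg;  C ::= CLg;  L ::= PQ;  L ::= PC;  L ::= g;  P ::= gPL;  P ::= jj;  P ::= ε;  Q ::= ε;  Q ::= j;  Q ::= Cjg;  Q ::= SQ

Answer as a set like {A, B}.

{L, P, Q}

Directly nullable (have an ε-rule): {P, Q}.
L is nullable via L -> PQ (every symbol on the right is already known nullable).
Not nullable: C, S — each has a terminal in every rule's right-hand side or depends on a non-nullable symbol.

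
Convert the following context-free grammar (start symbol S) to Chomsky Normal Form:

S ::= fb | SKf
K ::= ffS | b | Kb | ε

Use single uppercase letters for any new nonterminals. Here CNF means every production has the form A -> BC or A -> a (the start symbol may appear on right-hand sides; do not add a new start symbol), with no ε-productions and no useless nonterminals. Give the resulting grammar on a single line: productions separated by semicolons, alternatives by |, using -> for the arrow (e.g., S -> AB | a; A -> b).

Nullable: {K}; after ε-elimination: S -> Sf | fb | SKf; K -> b | Kb | ffS.
No unit productions to eliminate.
TERM: introduce A -> b, B -> f and substitute in every rule of length ≥2.
BIN: K -> BBS becomes K -> BC, C -> BS; S -> SKB becomes S -> SD, D -> KB.

S -> BA | SB | SD; A -> b; B -> f; C -> BS; D -> KB; K -> b | BC | KA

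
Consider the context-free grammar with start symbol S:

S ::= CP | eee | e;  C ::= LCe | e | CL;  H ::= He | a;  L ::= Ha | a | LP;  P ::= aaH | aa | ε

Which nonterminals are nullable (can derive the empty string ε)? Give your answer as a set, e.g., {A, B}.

Directly nullable (have an ε-rule): {P}.
Not nullable: C, H, L, S — each has a terminal in every rule's right-hand side or depends on a non-nullable symbol.

{P}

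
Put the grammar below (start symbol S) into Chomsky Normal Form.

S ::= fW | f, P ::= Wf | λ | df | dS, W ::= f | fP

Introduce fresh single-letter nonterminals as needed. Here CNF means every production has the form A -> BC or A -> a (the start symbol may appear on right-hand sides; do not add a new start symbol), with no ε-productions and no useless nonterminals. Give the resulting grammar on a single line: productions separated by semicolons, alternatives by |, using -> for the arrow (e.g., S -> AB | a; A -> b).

Nullable: {P}; after ε-elimination: S -> f | fW; P -> Wf | dS | df; W -> f | fP.
No unit productions to eliminate.
TERM: introduce B -> d, A -> f and substitute in every rule of length ≥2.

S -> f | AW; A -> f; B -> d; P -> BA | BS | WA; W -> f | AP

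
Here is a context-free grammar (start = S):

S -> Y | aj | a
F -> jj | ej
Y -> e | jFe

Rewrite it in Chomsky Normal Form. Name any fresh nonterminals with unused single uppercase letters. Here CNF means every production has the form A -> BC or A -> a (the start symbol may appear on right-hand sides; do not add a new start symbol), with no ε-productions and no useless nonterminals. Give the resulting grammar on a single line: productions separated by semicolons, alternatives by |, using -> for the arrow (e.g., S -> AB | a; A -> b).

No ε-productions.
After unit-elimination: S -> a | e | aj | jFe; F -> ej | jj; Y -> e | jFe.
TERM: introduce C -> a, A -> e, B -> j and substitute in every rule of length ≥2.
BIN: S -> BFA becomes S -> BD, D -> FA; Y -> BFA becomes Y -> BE, E -> FA.
Drop unreachable/unproductive: Y.

S -> a | e | BD | CB; A -> e; B -> j; C -> a; D -> FA; F -> AB | BB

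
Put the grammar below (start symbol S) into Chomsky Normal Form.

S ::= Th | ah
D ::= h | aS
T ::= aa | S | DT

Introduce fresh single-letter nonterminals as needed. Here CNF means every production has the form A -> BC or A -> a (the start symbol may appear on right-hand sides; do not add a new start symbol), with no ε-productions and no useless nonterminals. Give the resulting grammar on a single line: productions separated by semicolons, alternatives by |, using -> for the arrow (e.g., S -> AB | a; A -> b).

No ε-productions.
After unit-elimination: S -> Th | ah; D -> h | aS; T -> DT | Th | aa | ah.
TERM: introduce A -> a, B -> h and substitute in every rule of length ≥2.

S -> AB | TB; A -> a; B -> h; D -> h | AS; T -> AA | AB | DT | TB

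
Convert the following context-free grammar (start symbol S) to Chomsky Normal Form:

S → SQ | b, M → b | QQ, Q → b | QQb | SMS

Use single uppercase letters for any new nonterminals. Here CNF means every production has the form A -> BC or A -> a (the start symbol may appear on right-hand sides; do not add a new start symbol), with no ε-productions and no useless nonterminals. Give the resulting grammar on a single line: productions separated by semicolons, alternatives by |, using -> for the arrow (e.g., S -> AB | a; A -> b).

S -> b | SQ; A -> b; B -> QA; C -> MS; M -> b | QQ; Q -> b | QB | SC

No ε-productions.
No unit productions to eliminate.
TERM: introduce A -> b and substitute in every rule of length ≥2.
BIN: Q -> QQA becomes Q -> QB, B -> QA; Q -> SMS becomes Q -> SC, C -> MS.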